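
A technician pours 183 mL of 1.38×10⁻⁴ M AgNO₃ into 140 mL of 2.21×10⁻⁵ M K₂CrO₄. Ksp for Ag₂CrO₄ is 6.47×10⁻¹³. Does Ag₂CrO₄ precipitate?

After mixing, V = 183 mL + 140 mL = 323 mL.
[Ag⁺] = (1.38×10⁻⁴)(183)/323 = 7.82×10⁻⁵ M
[CrO₄²⁻] = (2.21×10⁻⁵)(140)/323 = 9.58×10⁻⁶ M
Q = [Ag⁺]^2[CrO₄²⁻] = 5.86×10⁻¹⁴
Q < Ksp (5.86×10⁻¹⁴ vs 6.47×10⁻¹³); the solution remains unsaturated and no precipitate forms.

No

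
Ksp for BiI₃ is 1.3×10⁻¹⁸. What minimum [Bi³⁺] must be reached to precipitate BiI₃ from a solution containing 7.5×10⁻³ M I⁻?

The threshold for precipitation is Q = Ksp.
BiI₃(s) ⇌ Bi³⁺(aq) + 3 I⁻(aq)
Ksp = [Bi³⁺][I⁻]^3 = [Bi³⁺](7.5×10⁻³)^3
[Bi³⁺] = 1.3×10⁻¹⁸ / (7.5×10⁻³)^3 = 3.1×10⁻¹²
[Bi³⁺] = 3.1×10⁻¹² M

3.1×10⁻¹² M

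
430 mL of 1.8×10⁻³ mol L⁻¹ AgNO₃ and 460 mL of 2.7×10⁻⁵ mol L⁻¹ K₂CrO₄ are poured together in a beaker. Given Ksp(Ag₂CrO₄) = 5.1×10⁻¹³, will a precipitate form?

After mixing, V = 430 mL + 460 mL = 890 mL.
[Ag⁺] = (1.8×10⁻³)(430)/890 = 8.7×10⁻⁴ mol L⁻¹
[CrO₄²⁻] = (2.7×10⁻⁵)(460)/890 = 1.4×10⁻⁵ mol L⁻¹
Q = [Ag⁺]^2[CrO₄²⁻] = 1.1×10⁻¹¹
Since Q (1.1×10⁻¹¹) exceeds Ksp (5.1×10⁻¹³), Ag₂CrO₄ will precipitate.

Yes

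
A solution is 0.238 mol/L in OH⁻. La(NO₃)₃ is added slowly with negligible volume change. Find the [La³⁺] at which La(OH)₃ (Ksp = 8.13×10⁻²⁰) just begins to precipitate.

6.03×10⁻¹⁸ M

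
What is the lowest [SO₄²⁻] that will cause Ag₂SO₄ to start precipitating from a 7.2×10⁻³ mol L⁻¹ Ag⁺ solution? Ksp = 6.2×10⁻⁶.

Precipitation of each salt begins when its ion product equals Ksp.
Ag₂SO₄(s) ⇌ 2 Ag⁺(aq) + SO₄²⁻(aq)
Ksp = [Ag⁺]^2[SO₄²⁻] = [SO₄²⁻](7.2×10⁻³)^2
[SO₄²⁻] = 6.2×10⁻⁶ / (7.2×10⁻³)^2 = 0.12
[SO₄²⁻] = 0.12 mol L⁻¹

0.12 M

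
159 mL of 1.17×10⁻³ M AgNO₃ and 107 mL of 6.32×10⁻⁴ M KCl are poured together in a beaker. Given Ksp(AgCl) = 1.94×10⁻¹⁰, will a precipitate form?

Yes

The combined volume is 266 mL.
[Ag⁺] = (1.17×10⁻³)(159)/266 = 6.99×10⁻⁴ M
[Cl⁻] = (6.32×10⁻⁴)(107)/266 = 2.54×10⁻⁴ M
Q = [Ag⁺][Cl⁻] = 1.78×10⁻⁷
Q = 1.78×10⁻⁷ > Ksp = 1.94×10⁻¹⁰, so the solution is supersaturated and AgCl precipitates.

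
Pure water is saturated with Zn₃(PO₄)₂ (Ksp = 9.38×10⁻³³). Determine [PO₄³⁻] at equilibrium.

Zn₃(PO₄)₂(s) ⇌ 3 Zn²⁺(aq) + 2 PO₄³⁻(aq)
For each mole of Zn₃(PO₄)₂ that dissolves per liter, [Zn²⁺] = 3s and [PO₄³⁻] = 2s; let s denote this solubility.
Ksp = [Zn²⁺]^3[PO₄³⁻]^2 = (3s)^3 · (2s)^2 = 108s^5 = 9.38×10⁻³³
s = 1.54×10⁻⁷ mol/L
[PO₄³⁻] = 2s = 3.08×10⁻⁷ mol/L

3.08×10⁻⁷ M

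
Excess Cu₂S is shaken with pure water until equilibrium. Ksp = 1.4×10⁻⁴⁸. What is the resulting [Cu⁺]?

Cu₂S(s) ⇌ 2 Cu⁺(aq) + S²⁻(aq)
With molar solubility s: [Cu⁺] = 2s, [S²⁻] = s.
Ksp = [Cu⁺]^2[S²⁻] = (2s)^2 · s = 4s^3 = 1.4×10⁻⁴⁸
s = 7.0×10⁻¹⁷ M
[Cu⁺] = 2s = 1.4×10⁻¹⁶ M

1.4×10⁻¹⁶ M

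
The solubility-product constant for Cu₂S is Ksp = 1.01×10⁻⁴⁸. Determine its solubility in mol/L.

Cu₂S(s) ⇌ 2 Cu⁺(aq) + S²⁻(aq)
Call the molar solubility s, so that [Cu⁺] = 2s and [S²⁻] = s.
Ksp = [Cu⁺]^2[S²⁻] = (2s)^2 · s = 4s^3
4s^3 = 1.01×10⁻⁴⁸  ⇒  s^3 = 2.53×10⁻⁴⁹
Taking the 3rd root, s = 6.32×10⁻¹⁷ M.

6.32×10⁻¹⁷ M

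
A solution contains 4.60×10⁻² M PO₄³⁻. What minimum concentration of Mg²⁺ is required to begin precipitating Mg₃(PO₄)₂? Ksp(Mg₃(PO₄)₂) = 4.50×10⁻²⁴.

Each salt precipitates once Q = Ksp for that salt.
Mg₃(PO₄)₂(s) ⇌ 3 Mg²⁺(aq) + 2 PO₄³⁻(aq)
Ksp = [Mg²⁺]^3[PO₄³⁻]^2 = [Mg²⁺]^3(4.60×10⁻²)^2
[Mg²⁺]^3 = 4.50×10⁻²⁴ / (4.60×10⁻²)^2 = 2.13×10⁻²¹
[Mg²⁺] = 1.29×10⁻⁷ M

1.29×10⁻⁷ M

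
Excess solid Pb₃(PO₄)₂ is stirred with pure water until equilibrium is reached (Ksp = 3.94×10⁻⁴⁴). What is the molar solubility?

Pb₃(PO₄)₂(s) ⇌ 3 Pb²⁺(aq) + 2 PO₄³⁻(aq)
Call the molar solubility s, so that [Pb²⁺] = 3s and [PO₄³⁻] = 2s.
Ksp = [Pb²⁺]^3[PO₄³⁻]^2 = (3s)^3 · (2s)^2 = 108s^5
108s^5 = 3.94×10⁻⁴⁴  ⇒  s^5 = 3.65×10⁻⁴⁶
s = (3.65×10⁻⁴⁶)^(1/5) = 8.17×10⁻¹⁰ M

8.17×10⁻¹⁰ M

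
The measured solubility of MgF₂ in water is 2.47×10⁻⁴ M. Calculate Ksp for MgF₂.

MgF₂(s) ⇌ Mg²⁺(aq) + 2 F⁻(aq)
For each mole of MgF₂ that dissolves per liter, [Mg²⁺] = s and [F⁻] = 2s; let s denote this solubility.
Ksp = [Mg²⁺][F⁻]^2 = s · (2s)^2 = 4s^3
Ksp = 4 × (2.47×10⁻⁴)^3 = 6.03×10⁻¹¹

Ksp = 6.03×10⁻¹¹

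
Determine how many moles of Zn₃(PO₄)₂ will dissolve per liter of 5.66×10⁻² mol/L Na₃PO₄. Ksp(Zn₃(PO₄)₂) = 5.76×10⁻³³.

4.05×10⁻¹¹ M

Zn₃(PO₄)₂(s) ⇌ 3 Zn²⁺(aq) + 2 PO₄³⁻(aq)
PO₄³⁻ is already present at 5.66×10⁻² mol/L. If s mol/L of Zn₃(PO₄)₂ dissolves, [Zn²⁺] = 3s while [PO₄³⁻] ≈ 5.66×10⁻² mol/L.
Ksp = [Zn²⁺]^3[PO₄³⁻]^2 = (3s)^3(5.66×10⁻²)^2
(3s)^3 = 5.76×10⁻³³ / (5.66×10⁻²)^2 = 1.80×10⁻³⁰
s = 4.05×10⁻¹¹ mol/L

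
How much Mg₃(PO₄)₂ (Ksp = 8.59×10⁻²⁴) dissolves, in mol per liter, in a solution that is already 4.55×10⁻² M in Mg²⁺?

1.51×10⁻¹⁰ M

Mg₃(PO₄)₂(s) ⇌ 3 Mg²⁺(aq) + 2 PO₄³⁻(aq)
With Mg²⁺ already at 4.55×10⁻² M and s small, take [Mg²⁺] ≈ 4.55×10⁻² M and [PO₄³⁻] = 2s.
Ksp = [Mg²⁺]^3[PO₄³⁻]^2 = (4.55×10⁻²)^3(2s)^2
(2s)^2 = 8.59×10⁻²⁴ / (4.55×10⁻²)^3 = 9.12×10⁻²⁰
s = 1.51×10⁻¹⁰ M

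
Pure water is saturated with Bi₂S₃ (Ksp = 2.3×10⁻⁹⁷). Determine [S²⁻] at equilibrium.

5.5×10⁻²⁰ M

Bi₂S₃(s) ⇌ 2 Bi³⁺(aq) + 3 S²⁻(aq)
If s mol/L of Bi₂S₃ dissolves, [Bi³⁺] = 2s and [S²⁻] = 3s.
Ksp = [Bi³⁺]^2[S²⁻]^3 = (2s)^2 · (3s)^3 = 108s^5 = 2.3×10⁻⁹⁷
s = 1.8×10⁻²⁰ mol/L
[S²⁻] = 3s = 5.5×10⁻²⁰ mol/L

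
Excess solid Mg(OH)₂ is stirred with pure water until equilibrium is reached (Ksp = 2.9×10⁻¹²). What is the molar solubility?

9.0×10⁻⁵ M

Mg(OH)₂(s) ⇌ Mg²⁺(aq) + 2 OH⁻(aq)
For each mole of Mg(OH)₂ that dissolves per liter, [Mg²⁺] = s and [OH⁻] = 2s; let s denote this solubility.
Ksp = [Mg²⁺][OH⁻]^2 = s · (2s)^2 = 4s^3
4s^3 = 2.9×10⁻¹²  ⇒  s^3 = 7.3×10⁻¹³
s = 9.0×10⁻⁵ M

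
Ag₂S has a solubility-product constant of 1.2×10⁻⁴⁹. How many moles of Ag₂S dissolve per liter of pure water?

3.1×10⁻¹⁷ M

Ag₂S(s) ⇌ 2 Ag⁺(aq) + S²⁻(aq)
If s mol/L of Ag₂S dissolves, [Ag⁺] = 2s and [S²⁻] = s.
Ksp = [Ag⁺]^2[S²⁻] = (2s)^2 · s = 4s^3
4s^3 = 1.2×10⁻⁴⁹  ⇒  s^3 = 3.0×10⁻⁵⁰
Taking the 3rd root, s = 3.1×10⁻¹⁷ M.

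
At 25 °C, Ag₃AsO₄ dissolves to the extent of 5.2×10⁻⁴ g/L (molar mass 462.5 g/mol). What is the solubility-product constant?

Molar solubility s = (5.2×10⁻⁴ g/L) / (462.5 g/mol) = 1.124×10⁻⁶ mol/L
Ag₃AsO₄(s) ⇌ 3 Ag⁺(aq) + AsO₄³⁻(aq)
For each mole of Ag₃AsO₄ that dissolves per liter, [Ag⁺] = 3s and [AsO₄³⁻] = s; let s denote this solubility.
Ksp = [Ag⁺]^3[AsO₄³⁻] = (3s)^3 · s = 27s^4
Ksp = 27 × (1.124×10⁻⁶)^4 = 4.3×10⁻²³

Ksp = 4.3×10⁻²³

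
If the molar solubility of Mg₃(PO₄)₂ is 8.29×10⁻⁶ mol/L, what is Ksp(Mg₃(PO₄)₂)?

Ksp = 4.23×10⁻²⁴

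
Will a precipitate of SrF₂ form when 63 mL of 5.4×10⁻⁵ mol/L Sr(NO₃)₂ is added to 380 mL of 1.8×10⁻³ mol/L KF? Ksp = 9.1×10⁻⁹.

The combined volume is 443 mL.
[Sr²⁺] = (5.4×10⁻⁵)(63)/443 = 7.7×10⁻⁶ mol/L
[F⁻] = (1.8×10⁻³)(380)/443 = 1.5×10⁻³ mol/L
Q = [Sr²⁺][F⁻]^2 = 1.8×10⁻¹¹
Since Q (1.8×10⁻¹¹) is less than Ksp (9.1×10⁻⁹), no SrF₂ precipitates.

No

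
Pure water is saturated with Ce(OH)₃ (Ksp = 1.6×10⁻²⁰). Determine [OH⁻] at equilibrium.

1.5×10⁻⁵ M

Ce(OH)₃(s) ⇌ Ce³⁺(aq) + 3 OH⁻(aq)
Call the molar solubility s, so that [Ce³⁺] = s and [OH⁻] = 3s.
Ksp = [Ce³⁺][OH⁻]^3 = s · (3s)^3 = 27s^4 = 1.6×10⁻²⁰
s = 4.9×10⁻⁶ M
[OH⁻] = 3s = 1.5×10⁻⁵ M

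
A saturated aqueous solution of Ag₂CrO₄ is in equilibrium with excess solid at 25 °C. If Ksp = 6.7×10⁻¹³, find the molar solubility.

Ag₂CrO₄(s) ⇌ 2 Ag⁺(aq) + CrO₄²⁻(aq)
For each mole of Ag₂CrO₄ that dissolves per liter, [Ag⁺] = 2s and [CrO₄²⁻] = s; let s denote this solubility.
Ksp = [Ag⁺]^2[CrO₄²⁻] = (2s)^2 · s = 4s^3
4s^3 = 6.7×10⁻¹³  ⇒  s^3 = 1.7×10⁻¹³
s = (1.7×10⁻¹³)^(1/3) = 5.5×10⁻⁵ M

5.5×10⁻⁵ M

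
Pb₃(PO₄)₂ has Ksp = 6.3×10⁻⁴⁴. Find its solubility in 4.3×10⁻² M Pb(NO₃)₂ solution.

1.4×10⁻²⁰ M

Pb₃(PO₄)₂(s) ⇌ 3 Pb²⁺(aq) + 2 PO₄³⁻(aq)
The solution already contains Pb²⁺ at 4.3×10⁻² M. Let s be the molar solubility of Pb₃(PO₄)₂.
[Pb²⁺] ≈ 4.3×10⁻² M (common ion dominates); [PO₄³⁻] = 2s.
Ksp = [Pb²⁺]^3[PO₄³⁻]^2 = (4.3×10⁻²)^3(2s)^2
(2s)^2 = 6.3×10⁻⁴⁴ / (4.3×10⁻²)^3 = 7.9×10⁻⁴⁰
s = 1.4×10⁻²⁰ M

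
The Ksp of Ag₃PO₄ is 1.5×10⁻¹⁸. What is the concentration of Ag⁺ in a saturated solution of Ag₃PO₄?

4.6×10⁻⁵ M

Ag₃PO₄(s) ⇌ 3 Ag⁺(aq) + PO₄³⁻(aq)
Call the molar solubility s, so that [Ag⁺] = 3s and [PO₄³⁻] = s.
Ksp = [Ag⁺]^3[PO₄³⁻] = (3s)^3 · s = 27s^4 = 1.5×10⁻¹⁸
s = 1.5×10⁻⁵ M
[Ag⁺] = 3s = 4.6×10⁻⁵ M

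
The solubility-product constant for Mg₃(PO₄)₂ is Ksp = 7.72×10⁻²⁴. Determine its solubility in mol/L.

9.35×10⁻⁶ M

Mg₃(PO₄)₂(s) ⇌ 3 Mg²⁺(aq) + 2 PO₄³⁻(aq)
Let s be the molar solubility. Then [Mg²⁺] = 3s and [PO₄³⁻] = 2s.
Ksp = [Mg²⁺]^3[PO₄³⁻]^2 = (3s)^3 · (2s)^2 = 108s^5
108s^5 = 7.72×10⁻²⁴  ⇒  s^5 = 7.15×10⁻²⁶
s = 9.35×10⁻⁶ M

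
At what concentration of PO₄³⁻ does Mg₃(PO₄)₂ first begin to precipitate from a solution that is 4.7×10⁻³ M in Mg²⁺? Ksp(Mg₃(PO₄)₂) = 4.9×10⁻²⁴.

6.9×10⁻⁹ M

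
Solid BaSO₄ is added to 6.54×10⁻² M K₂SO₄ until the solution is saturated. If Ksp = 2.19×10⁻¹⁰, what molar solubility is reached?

BaSO₄(s) ⇌ Ba²⁺(aq) + SO₄²⁻(aq)
SO₄²⁻ is already present at 6.54×10⁻² M. If s mol/L of BaSO₄ dissolves, [Ba²⁺] = s while [SO₄²⁻] ≈ 6.54×10⁻² M.
Ksp = [Ba²⁺][SO₄²⁻] = s(6.54×10⁻²)
s = 2.19×10⁻¹⁰ / (6.54×10⁻²) = 3.35×10⁻⁹
s = 3.35×10⁻⁹ M

3.35×10⁻⁹ M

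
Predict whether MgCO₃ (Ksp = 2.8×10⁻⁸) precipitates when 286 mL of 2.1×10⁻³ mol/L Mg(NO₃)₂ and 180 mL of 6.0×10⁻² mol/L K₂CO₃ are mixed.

The combined volume is 466 mL.
[Mg²⁺] = (2.1×10⁻³)(286)/466 = 1.3×10⁻³ mol/L
[CO₃²⁻] = (6.0×10⁻²)(180)/466 = 2.3×10⁻² mol/L
Q = [Mg²⁺][CO₃²⁻] = 3.0×10⁻⁵
Q = 3.0×10⁻⁵ > Ksp = 2.8×10⁻⁸, so the solution is supersaturated and MgCO₃ precipitates.

Yes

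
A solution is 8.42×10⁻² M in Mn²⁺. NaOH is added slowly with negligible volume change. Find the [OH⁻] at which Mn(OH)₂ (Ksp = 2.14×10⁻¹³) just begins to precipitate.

1.59×10⁻⁶ M

The threshold for precipitation is Q = Ksp.
Mn(OH)₂(s) ⇌ Mn²⁺(aq) + 2 OH⁻(aq)
Ksp = [Mn²⁺][OH⁻]^2 = [OH⁻]^2(8.42×10⁻²)
[OH⁻]^2 = 2.14×10⁻¹³ / (8.42×10⁻²) = 2.54×10⁻¹²
[OH⁻] = 1.59×10⁻⁶ M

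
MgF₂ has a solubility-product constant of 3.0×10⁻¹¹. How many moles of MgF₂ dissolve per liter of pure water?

MgF₂(s) ⇌ Mg²⁺(aq) + 2 F⁻(aq)
Let s be the molar solubility. Then [Mg²⁺] = s and [F⁻] = 2s.
Ksp = [Mg²⁺][F⁻]^2 = s · (2s)^2 = 4s^3
4s^3 = 3.0×10⁻¹¹  ⇒  s^3 = 7.5×10⁻¹²
s = 2.0×10⁻⁴ mol L⁻¹

2.0×10⁻⁴ M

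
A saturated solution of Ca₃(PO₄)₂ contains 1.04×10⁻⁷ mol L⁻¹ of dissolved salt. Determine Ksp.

Ksp = 1.31×10⁻³³

Ca₃(PO₄)₂(s) ⇌ 3 Ca²⁺(aq) + 2 PO₄³⁻(aq)
If s mol/L of Ca₃(PO₄)₂ dissolves, [Ca²⁺] = 3s and [PO₄³⁻] = 2s.
Ksp = [Ca²⁺]^3[PO₄³⁻]^2 = (3s)^3 · (2s)^2 = 108s^5
Ksp = 108 × (1.04×10⁻⁷)^5 = 1.31×10⁻³³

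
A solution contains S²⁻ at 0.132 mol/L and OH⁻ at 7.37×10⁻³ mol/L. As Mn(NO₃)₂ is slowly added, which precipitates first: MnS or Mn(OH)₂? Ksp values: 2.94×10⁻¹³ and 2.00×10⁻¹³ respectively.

Precipitation begins when Q = Ksp.
For MnS: [Mn²⁺] = (Ksp/[S²⁻]) = 2.23×10⁻¹² mol/L
For Mn(OH)₂: [Mn²⁺] = (Ksp/[OH⁻]^2) = 3.68×10⁻⁹ mol/L
Since MnS needs less Mn²⁺ to reach saturation, it precipitates first.

MnS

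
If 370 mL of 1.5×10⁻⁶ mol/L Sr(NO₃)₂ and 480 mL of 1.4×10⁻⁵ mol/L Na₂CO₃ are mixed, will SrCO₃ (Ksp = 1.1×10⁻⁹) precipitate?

No

The combined volume is 850 mL.
[Sr²⁺] = (1.5×10⁻⁶)(370)/850 = 6.5×10⁻⁷ mol/L
[CO₃²⁻] = (1.4×10⁻⁵)(480)/850 = 7.9×10⁻⁶ mol/L
Q = [Sr²⁺][CO₃²⁻] = 5.2×10⁻¹²
Since Q (5.2×10⁻¹²) is less than Ksp (1.1×10⁻⁹), no SrCO₃ precipitates.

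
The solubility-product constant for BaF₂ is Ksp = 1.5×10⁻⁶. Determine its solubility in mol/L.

7.2×10⁻³ M

BaF₂(s) ⇌ Ba²⁺(aq) + 2 F⁻(aq)
For each mole of BaF₂ that dissolves per liter, [Ba²⁺] = s and [F⁻] = 2s; let s denote this solubility.
Ksp = [Ba²⁺][F⁻]^2 = s · (2s)^2 = 4s^3
4s^3 = 1.5×10⁻⁶  ⇒  s^3 = 3.8×10⁻⁷
Taking the 3rd root, s = 7.2×10⁻³ mol L⁻¹.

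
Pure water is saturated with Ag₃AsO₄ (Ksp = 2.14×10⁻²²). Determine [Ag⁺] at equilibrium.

Ag₃AsO₄(s) ⇌ 3 Ag⁺(aq) + AsO₄³⁻(aq)
For each mole of Ag₃AsO₄ that dissolves per liter, [Ag⁺] = 3s and [AsO₄³⁻] = s; let s denote this solubility.
Ksp = [Ag⁺]^3[AsO₄³⁻] = (3s)^3 · s = 27s^4 = 2.14×10⁻²²
s = 1.68×10⁻⁶ mol L⁻¹
[Ag⁺] = 3s = 5.03×10⁻⁶ mol L⁻¹

5.03×10⁻⁶ M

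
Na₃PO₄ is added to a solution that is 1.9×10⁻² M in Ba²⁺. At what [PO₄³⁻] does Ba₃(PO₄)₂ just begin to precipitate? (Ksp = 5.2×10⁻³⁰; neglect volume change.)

8.7×10⁻¹³ M

Precipitation of each salt begins when its ion product equals Ksp.
Ba₃(PO₄)₂(s) ⇌ 3 Ba²⁺(aq) + 2 PO₄³⁻(aq)
Ksp = [Ba²⁺]^3[PO₄³⁻]^2 = [PO₄³⁻]^2(1.9×10⁻²)^3
[PO₄³⁻]^2 = 5.2×10⁻³⁰ / (1.9×10⁻²)^3 = 7.6×10⁻²⁵
[PO₄³⁻] = 8.7×10⁻¹³ M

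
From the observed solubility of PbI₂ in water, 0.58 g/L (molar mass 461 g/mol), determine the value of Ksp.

Ksp = 8.0×10⁻⁹

Molar solubility s = (0.58 g/L) / (461 g/mol) = 1.258×10⁻³ mol/L
PbI₂(s) ⇌ Pb²⁺(aq) + 2 I⁻(aq)
Call the molar solubility s, so that [Pb²⁺] = s and [I⁻] = 2s.
Ksp = [Pb²⁺][I⁻]^2 = s · (2s)^2 = 4s^3
Ksp = 4 × (1.258×10⁻³)^3 = 8.0×10⁻⁹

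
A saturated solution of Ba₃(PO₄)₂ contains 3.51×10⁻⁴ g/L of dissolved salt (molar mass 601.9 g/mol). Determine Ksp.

Ksp = 7.28×10⁻³⁰

Convert to molarity: s = 3.51×10⁻⁴ / 601.9 = 5.8315×10⁻⁷ mol/L
Ba₃(PO₄)₂(s) ⇌ 3 Ba²⁺(aq) + 2 PO₄³⁻(aq)
If s mol/L of Ba₃(PO₄)₂ dissolves, [Ba²⁺] = 3s and [PO₄³⁻] = 2s.
Ksp = [Ba²⁺]^3[PO₄³⁻]^2 = (3s)^3 · (2s)^2 = 108s^5
Ksp = 108 × (5.8315×10⁻⁷)^5 = 7.28×10⁻³⁰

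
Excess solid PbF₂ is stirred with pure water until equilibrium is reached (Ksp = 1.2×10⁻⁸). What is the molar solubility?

1.4×10⁻³ M

PbF₂(s) ⇌ Pb²⁺(aq) + 2 F⁻(aq)
If s mol/L of PbF₂ dissolves, [Pb²⁺] = s and [F⁻] = 2s.
Ksp = [Pb²⁺][F⁻]^2 = s · (2s)^2 = 4s^3
4s^3 = 1.2×10⁻⁸  ⇒  s^3 = 3.0×10⁻⁹
s = 1.4×10⁻³ M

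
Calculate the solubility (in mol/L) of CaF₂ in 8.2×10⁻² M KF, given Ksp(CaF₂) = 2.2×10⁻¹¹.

CaF₂(s) ⇌ Ca²⁺(aq) + 2 F⁻(aq)
Let s be the solubility of CaF₂ here. The common ion gives [F⁻] ≈ 8.2×10⁻² M, and [Ca²⁺] = s.
Ksp = [Ca²⁺][F⁻]^2 = s(8.2×10⁻²)^2
s = 2.2×10⁻¹¹ / (8.2×10⁻²)^2 = 3.3×10⁻⁹
s = 3.3×10⁻⁹ M

3.3×10⁻⁹ M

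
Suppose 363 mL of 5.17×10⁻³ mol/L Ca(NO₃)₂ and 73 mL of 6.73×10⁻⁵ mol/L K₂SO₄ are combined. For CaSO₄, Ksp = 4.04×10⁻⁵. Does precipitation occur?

No

Total volume after mixing = 363 + 73 = 436 mL.
[Ca²⁺] = (5.17×10⁻³)(363)/436 = 4.30×10⁻³ mol/L
[SO₄²⁻] = (6.73×10⁻⁵)(73)/436 = 1.13×10⁻⁵ mol/L
Q = [Ca²⁺][SO₄²⁻] = 4.85×10⁻⁸
Q < Ksp (4.85×10⁻⁸ vs 4.04×10⁻⁵); the solution remains unsaturated and no precipitate forms.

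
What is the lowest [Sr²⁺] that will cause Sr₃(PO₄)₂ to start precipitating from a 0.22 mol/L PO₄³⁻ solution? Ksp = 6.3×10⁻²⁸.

2.4×10⁻⁹ M

A salt starts to precipitate once the ion product Q reaches its Ksp.
Sr₃(PO₄)₂(s) ⇌ 3 Sr²⁺(aq) + 2 PO₄³⁻(aq)
Ksp = [Sr²⁺]^3[PO₄³⁻]^2 = [Sr²⁺]^3(0.22)^2
[Sr²⁺]^3 = 6.3×10⁻²⁸ / (0.22)^2 = 1.3×10⁻²⁶
[Sr²⁺] = 2.4×10⁻⁹ mol/L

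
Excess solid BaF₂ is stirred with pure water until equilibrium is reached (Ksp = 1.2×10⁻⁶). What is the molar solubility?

6.7×10⁻³ M

BaF₂(s) ⇌ Ba²⁺(aq) + 2 F⁻(aq)
For each mole of BaF₂ that dissolves per liter, [Ba²⁺] = s and [F⁻] = 2s; let s denote this solubility.
Ksp = [Ba²⁺][F⁻]^2 = s · (2s)^2 = 4s^3
4s^3 = 1.2×10⁻⁶  ⇒  s^3 = 3.0×10⁻⁷
s = 6.7×10⁻³ mol/L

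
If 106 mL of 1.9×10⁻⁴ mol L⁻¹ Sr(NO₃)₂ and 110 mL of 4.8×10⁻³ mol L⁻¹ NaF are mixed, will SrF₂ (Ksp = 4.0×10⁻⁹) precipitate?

After mixing, V = 106 mL + 110 mL = 216 mL.
[Sr²⁺] = (1.9×10⁻⁴)(106)/216 = 9.3×10⁻⁵ mol L⁻¹
[F⁻] = (4.8×10⁻³)(110)/216 = 2.4×10⁻³ mol L⁻¹
Q = [Sr²⁺][F⁻]^2 = 5.6×10⁻¹⁰
Q = 5.6×10⁻¹⁰ < Ksp = 4.0×10⁻⁹, so the solution is unsaturated and no precipitate forms.

No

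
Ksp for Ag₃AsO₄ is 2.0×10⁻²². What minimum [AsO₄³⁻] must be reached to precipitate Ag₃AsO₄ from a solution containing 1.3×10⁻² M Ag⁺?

9.1×10⁻¹⁷ M

Each salt precipitates once Q = Ksp for that salt.
Ag₃AsO₄(s) ⇌ 3 Ag⁺(aq) + AsO₄³⁻(aq)
Ksp = [Ag⁺]^3[AsO₄³⁻] = [AsO₄³⁻](1.3×10⁻²)^3
[AsO₄³⁻] = 2.0×10⁻²² / (1.3×10⁻²)^3 = 9.1×10⁻¹⁷
[AsO₄³⁻] = 9.1×10⁻¹⁷ M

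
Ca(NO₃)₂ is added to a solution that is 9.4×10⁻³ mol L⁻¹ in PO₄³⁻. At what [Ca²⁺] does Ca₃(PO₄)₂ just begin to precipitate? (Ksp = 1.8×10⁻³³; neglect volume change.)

2.7×10⁻¹⁰ M

Precipitation of each salt begins when its ion product equals Ksp.
Ca₃(PO₄)₂(s) ⇌ 3 Ca²⁺(aq) + 2 PO₄³⁻(aq)
Ksp = [Ca²⁺]^3[PO₄³⁻]^2 = [Ca²⁺]^3(9.4×10⁻³)^2
[Ca²⁺]^3 = 1.8×10⁻³³ / (9.4×10⁻³)^2 = 2.0×10⁻²⁹
[Ca²⁺] = 2.7×10⁻¹⁰ mol L⁻¹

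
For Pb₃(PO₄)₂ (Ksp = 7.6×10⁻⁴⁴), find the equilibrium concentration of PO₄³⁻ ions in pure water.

Pb₃(PO₄)₂(s) ⇌ 3 Pb²⁺(aq) + 2 PO₄³⁻(aq)
Call the molar solubility s, so that [Pb²⁺] = 3s and [PO₄³⁻] = 2s.
Ksp = [Pb²⁺]^3[PO₄³⁻]^2 = (3s)^3 · (2s)^2 = 108s^5 = 7.6×10⁻⁴⁴
s = 9.3×10⁻¹⁰ M
[PO₄³⁻] = 2s = 1.9×10⁻⁹ M

1.9×10⁻⁹ M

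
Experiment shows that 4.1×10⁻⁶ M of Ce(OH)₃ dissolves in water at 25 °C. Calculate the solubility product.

Ksp = 7.6×10⁻²¹

Ce(OH)₃(s) ⇌ Ce³⁺(aq) + 3 OH⁻(aq)
Call the molar solubility s, so that [Ce³⁺] = s and [OH⁻] = 3s.
Ksp = [Ce³⁺][OH⁻]^3 = s · (3s)^3 = 27s^4
Ksp = 27 × (4.1×10⁻⁶)^4 = 7.6×10⁻²¹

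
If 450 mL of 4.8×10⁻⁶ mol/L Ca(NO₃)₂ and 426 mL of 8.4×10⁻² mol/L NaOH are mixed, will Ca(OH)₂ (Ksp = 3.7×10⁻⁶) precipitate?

No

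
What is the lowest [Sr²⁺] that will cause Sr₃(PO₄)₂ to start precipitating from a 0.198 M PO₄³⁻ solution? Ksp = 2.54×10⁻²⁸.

1.86×10⁻⁹ M

Precipitation begins when Q = Ksp.
Sr₃(PO₄)₂(s) ⇌ 3 Sr²⁺(aq) + 2 PO₄³⁻(aq)
Ksp = [Sr²⁺]^3[PO₄³⁻]^2 = [Sr²⁺]^3(0.198)^2
[Sr²⁺]^3 = 2.54×10⁻²⁸ / (0.198)^2 = 6.48×10⁻²⁷
[Sr²⁺] = 1.86×10⁻⁹ M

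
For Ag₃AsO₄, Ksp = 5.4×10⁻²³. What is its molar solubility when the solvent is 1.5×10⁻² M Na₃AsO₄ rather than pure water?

Ag₃AsO₄(s) ⇌ 3 Ag⁺(aq) + AsO₄³⁻(aq)
With AsO₄³⁻ already at 1.5×10⁻² M and s small, take [AsO₄³⁻] ≈ 1.5×10⁻² M and [Ag⁺] = 3s.
Ksp = [Ag⁺]^3[AsO₄³⁻] = (3s)^3(1.5×10⁻²)
(3s)^3 = 5.4×10⁻²³ / (1.5×10⁻²) = 3.6×10⁻²¹
s = 5.1×10⁻⁸ M

5.1×10⁻⁸ M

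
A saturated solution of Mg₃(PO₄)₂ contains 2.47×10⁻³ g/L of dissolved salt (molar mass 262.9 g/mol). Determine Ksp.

Molar solubility s = (2.47×10⁻³ g/L) / (262.9 g/mol) = 9.3952×10⁻⁶ mol/L
Mg₃(PO₄)₂(s) ⇌ 3 Mg²⁺(aq) + 2 PO₄³⁻(aq)
Call the molar solubility s, so that [Mg²⁺] = 3s and [PO₄³⁻] = 2s.
Ksp = [Mg²⁺]^3[PO₄³⁻]^2 = (3s)^3 · (2s)^2 = 108s^5
Ksp = 108 × (9.3952×10⁻⁶)^5 = 7.91×10⁻²⁴

Ksp = 7.91×10⁻²⁴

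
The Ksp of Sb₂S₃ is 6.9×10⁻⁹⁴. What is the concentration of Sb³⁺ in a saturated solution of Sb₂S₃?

Sb₂S₃(s) ⇌ 2 Sb³⁺(aq) + 3 S²⁻(aq)
For each mole of Sb₂S₃ that dissolves per liter, [Sb³⁺] = 2s and [S²⁻] = 3s; let s denote this solubility.
Ksp = [Sb³⁺]^2[S²⁻]^3 = (2s)^2 · (3s)^3 = 108s^5 = 6.9×10⁻⁹⁴
s = 9.1×10⁻²⁰ mol L⁻¹
[Sb³⁺] = 2s = 1.8×10⁻¹⁹ mol L⁻¹

1.8×10⁻¹⁹ M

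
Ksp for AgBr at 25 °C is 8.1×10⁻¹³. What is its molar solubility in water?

9.0×10⁻⁷ M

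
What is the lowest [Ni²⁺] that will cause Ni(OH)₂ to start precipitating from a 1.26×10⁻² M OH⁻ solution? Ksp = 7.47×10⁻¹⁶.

Precipitation of each salt begins when its ion product equals Ksp.
Ni(OH)₂(s) ⇌ Ni²⁺(aq) + 2 OH⁻(aq)
Ksp = [Ni²⁺][OH⁻]^2 = [Ni²⁺](1.26×10⁻²)^2
[Ni²⁺] = 7.47×10⁻¹⁶ / (1.26×10⁻²)^2 = 4.71×10⁻¹²
[Ni²⁺] = 4.71×10⁻¹² M

4.71×10⁻¹² M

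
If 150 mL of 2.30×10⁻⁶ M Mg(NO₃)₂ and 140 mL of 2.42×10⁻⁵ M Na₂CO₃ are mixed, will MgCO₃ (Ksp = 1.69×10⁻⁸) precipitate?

The combined volume is 290 mL.
[Mg²⁺] = (2.30×10⁻⁶)(150)/290 = 1.19×10⁻⁶ M
[CO₃²⁻] = (2.42×10⁻⁵)(140)/290 = 1.17×10⁻⁵ M
Q = [Mg²⁺][CO₃²⁻] = 1.39×10⁻¹¹
Q = 1.39×10⁻¹¹ < Ksp = 1.69×10⁻⁸, so the solution is unsaturated and no precipitate forms.

No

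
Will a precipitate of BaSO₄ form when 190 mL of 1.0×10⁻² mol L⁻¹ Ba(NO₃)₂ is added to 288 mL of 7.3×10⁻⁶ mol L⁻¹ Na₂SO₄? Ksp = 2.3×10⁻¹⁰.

After mixing, V = 190 mL + 288 mL = 478 mL.
[Ba²⁺] = (1.0×10⁻²)(190)/478 = 4.0×10⁻³ mol L⁻¹
[SO₄²⁻] = (7.3×10⁻⁶)(288)/478 = 4.4×10⁻⁶ mol L⁻¹
Q = [Ba²⁺][SO₄²⁻] = 1.7×10⁻⁸
Because Q > Ksp (1.7×10⁻⁸ vs 2.3×10⁻¹⁰), a precipitate of BaSO₄ forms.

Yes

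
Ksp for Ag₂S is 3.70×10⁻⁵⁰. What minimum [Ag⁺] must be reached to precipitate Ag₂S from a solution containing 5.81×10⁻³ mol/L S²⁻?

2.52×10⁻²⁴ M

Precipitation of each salt begins when its ion product equals Ksp.
Ag₂S(s) ⇌ 2 Ag⁺(aq) + S²⁻(aq)
Ksp = [Ag⁺]^2[S²⁻] = [Ag⁺]^2(5.81×10⁻³)
[Ag⁺]^2 = 3.70×10⁻⁵⁰ / (5.81×10⁻³) = 6.37×10⁻⁴⁸
[Ag⁺] = 2.52×10⁻²⁴ mol/L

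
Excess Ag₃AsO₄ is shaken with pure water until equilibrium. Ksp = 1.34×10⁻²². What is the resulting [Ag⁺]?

4.48×10⁻⁶ M

Ag₃AsO₄(s) ⇌ 3 Ag⁺(aq) + AsO₄³⁻(aq)
Call the molar solubility s, so that [Ag⁺] = 3s and [AsO₄³⁻] = s.
Ksp = [Ag⁺]^3[AsO₄³⁻] = (3s)^3 · s = 27s^4 = 1.34×10⁻²²
s = 1.49×10⁻⁶ mol/L
[Ag⁺] = 3s = 4.48×10⁻⁶ mol/L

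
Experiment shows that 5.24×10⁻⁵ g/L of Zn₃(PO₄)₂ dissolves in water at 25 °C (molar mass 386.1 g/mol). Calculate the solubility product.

Ksp = 4.97×10⁻³³

Convert to molarity: s = 5.24×10⁻⁵ / 386.1 = 1.3572×10⁻⁷ mol/L
Zn₃(PO₄)₂(s) ⇌ 3 Zn²⁺(aq) + 2 PO₄³⁻(aq)
Let s be the molar solubility. Then [Zn²⁺] = 3s and [PO₄³⁻] = 2s.
Ksp = [Zn²⁺]^3[PO₄³⁻]^2 = (3s)^3 · (2s)^2 = 108s^5
Ksp = 108 × (1.3572×10⁻⁷)^5 = 4.97×10⁻³³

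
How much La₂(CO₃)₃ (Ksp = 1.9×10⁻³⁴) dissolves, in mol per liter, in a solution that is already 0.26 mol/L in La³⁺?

4.7×10⁻¹² M

La₂(CO₃)₃(s) ⇌ 2 La³⁺(aq) + 3 CO₃²⁻(aq)
Let s be the solubility of La₂(CO₃)₃ here. The common ion gives [La³⁺] ≈ 0.26 mol/L, and [CO₃²⁻] = 3s.
Ksp = [La³⁺]^2[CO₃²⁻]^3 = (0.26)^2(3s)^3
(3s)^3 = 1.9×10⁻³⁴ / (0.26)^2 = 2.8×10⁻³³
s = 4.7×10⁻¹² mol/L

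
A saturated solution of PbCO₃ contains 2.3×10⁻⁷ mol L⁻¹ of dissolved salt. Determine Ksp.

Ksp = 5.3×10⁻¹⁴

PbCO₃(s) ⇌ Pb²⁺(aq) + CO₃²⁻(aq)
With molar solubility s: [Pb²⁺] = s, [CO₃²⁻] = s.
Ksp = [Pb²⁺][CO₃²⁻] = s · s = s^2
Ksp = (2.3×10⁻⁷)^2 = 5.3×10⁻¹⁴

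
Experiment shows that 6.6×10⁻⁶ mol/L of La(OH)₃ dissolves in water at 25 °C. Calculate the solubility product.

Ksp = 5.1×10⁻²⁰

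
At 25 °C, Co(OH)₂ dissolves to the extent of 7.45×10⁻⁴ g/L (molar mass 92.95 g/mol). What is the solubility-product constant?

s = (7.45×10⁻⁴ g L⁻¹)/(92.95 g mol⁻¹) = 8.0151×10⁻⁶ M
Co(OH)₂(s) ⇌ Co²⁺(aq) + 2 OH⁻(aq)
Call the molar solubility s, so that [Co²⁺] = s and [OH⁻] = 2s.
Ksp = [Co²⁺][OH⁻]^2 = s · (2s)^2 = 4s^3
Ksp = 4 × (8.0151×10⁻⁶)^3 = 2.06×10⁻¹⁵

Ksp = 2.06×10⁻¹⁵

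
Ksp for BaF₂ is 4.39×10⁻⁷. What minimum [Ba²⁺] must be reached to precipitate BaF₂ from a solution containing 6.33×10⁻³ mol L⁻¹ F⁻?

Precipitation of each salt begins when its ion product equals Ksp.
BaF₂(s) ⇌ Ba²⁺(aq) + 2 F⁻(aq)
Ksp = [Ba²⁺][F⁻]^2 = [Ba²⁺](6.33×10⁻³)^2
[Ba²⁺] = 4.39×10⁻⁷ / (6.33×10⁻³)^2 = 1.10×10⁻²
[Ba²⁺] = 1.10×10⁻² mol L⁻¹

1.10×10⁻² M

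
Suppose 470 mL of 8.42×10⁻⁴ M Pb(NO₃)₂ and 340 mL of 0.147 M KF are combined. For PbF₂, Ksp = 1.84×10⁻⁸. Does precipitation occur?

After mixing, V = 470 mL + 340 mL = 810 mL.
[Pb²⁺] = (8.42×10⁻⁴)(470)/810 = 4.89×10⁻⁴ M
[F⁻] = (0.147)(340)/810 = 6.17×10⁻² M
Q = [Pb²⁺][F⁻]^2 = 1.86×10⁻⁶
Since Q (1.86×10⁻⁶) exceeds Ksp (1.84×10⁻⁸), PbF₂ will precipitate.

Yes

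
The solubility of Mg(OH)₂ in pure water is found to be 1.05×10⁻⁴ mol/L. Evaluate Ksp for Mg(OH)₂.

Ksp = 4.63×10⁻¹²

Mg(OH)₂(s) ⇌ Mg²⁺(aq) + 2 OH⁻(aq)
For each mole of Mg(OH)₂ that dissolves per liter, [Mg²⁺] = s and [OH⁻] = 2s; let s denote this solubility.
Ksp = [Mg²⁺][OH⁻]^2 = s · (2s)^2 = 4s^3
Ksp = 4 × (1.05×10⁻⁴)^3 = 4.63×10⁻¹²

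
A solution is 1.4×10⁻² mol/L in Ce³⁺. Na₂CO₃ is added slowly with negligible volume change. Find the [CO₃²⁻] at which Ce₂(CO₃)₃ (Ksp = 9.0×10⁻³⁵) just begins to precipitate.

A salt starts to precipitate once the ion product Q reaches its Ksp.
Ce₂(CO₃)₃(s) ⇌ 2 Ce³⁺(aq) + 3 CO₃²⁻(aq)
Ksp = [Ce³⁺]^2[CO₃²⁻]^3 = [CO₃²⁻]^3(1.4×10⁻²)^2
[CO₃²⁻]^3 = 9.0×10⁻³⁵ / (1.4×10⁻²)^2 = 4.6×10⁻³¹
[CO₃²⁻] = 7.7×10⁻¹¹ mol/L

7.7×10⁻¹¹ M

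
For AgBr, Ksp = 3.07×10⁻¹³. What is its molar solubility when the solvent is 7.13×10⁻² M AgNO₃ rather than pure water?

4.31×10⁻¹² M

AgBr(s) ⇌ Ag⁺(aq) + Br⁻(aq)
The solution already contains Ag⁺ at 7.13×10⁻² M. Let s be the molar solubility of AgBr.
[Ag⁺] ≈ 7.13×10⁻² M (common ion dominates); [Br⁻] = s.
Ksp = [Ag⁺][Br⁻] = (7.13×10⁻²)s
s = 3.07×10⁻¹³ / (7.13×10⁻²) = 4.31×10⁻¹²
s = 4.31×10⁻¹² M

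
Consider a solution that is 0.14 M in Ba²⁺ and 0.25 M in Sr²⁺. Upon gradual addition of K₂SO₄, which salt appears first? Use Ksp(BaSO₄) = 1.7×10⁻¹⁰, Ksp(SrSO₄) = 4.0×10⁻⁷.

Precipitation of each salt begins when its ion product equals Ksp.
For BaSO₄: [SO₄²⁻] = (Ksp/[Ba²⁺]) = 1.2×10⁻⁹ M
For SrSO₄: [SO₄²⁻] = (Ksp/[Sr²⁺]) = 1.6×10⁻⁶ M
Since BaSO₄ needs less SO₄²⁻ to reach saturation, it precipitates first.

BaSO₄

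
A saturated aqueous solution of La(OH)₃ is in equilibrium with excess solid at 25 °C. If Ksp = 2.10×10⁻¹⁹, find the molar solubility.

La(OH)₃(s) ⇌ La³⁺(aq) + 3 OH⁻(aq)
Let s be the molar solubility. Then [La³⁺] = s and [OH⁻] = 3s.
Ksp = [La³⁺][OH⁻]^3 = s · (3s)^3 = 27s^4
27s^4 = 2.10×10⁻¹⁹  ⇒  s^4 = 7.78×10⁻²¹
s = (7.78×10⁻²¹)^(1/4) = 9.39×10⁻⁶ M

9.39×10⁻⁶ M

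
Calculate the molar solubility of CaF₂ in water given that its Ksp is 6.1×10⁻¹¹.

CaF₂(s) ⇌ Ca²⁺(aq) + 2 F⁻(aq)
With molar solubility s: [Ca²⁺] = s, [F⁻] = 2s.
Ksp = [Ca²⁺][F⁻]^2 = s · (2s)^2 = 4s^3
4s^3 = 6.1×10⁻¹¹  ⇒  s^3 = 1.5×10⁻¹¹
Taking the 3rd root, s = 2.5×10⁻⁴ mol/L.

2.5×10⁻⁴ M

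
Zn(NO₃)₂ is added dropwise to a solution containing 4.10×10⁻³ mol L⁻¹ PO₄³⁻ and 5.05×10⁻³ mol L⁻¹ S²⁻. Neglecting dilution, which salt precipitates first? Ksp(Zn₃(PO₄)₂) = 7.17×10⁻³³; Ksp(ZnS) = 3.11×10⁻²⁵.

ZnS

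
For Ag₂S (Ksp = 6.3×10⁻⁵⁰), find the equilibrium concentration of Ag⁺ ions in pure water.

5.0×10⁻¹⁷ M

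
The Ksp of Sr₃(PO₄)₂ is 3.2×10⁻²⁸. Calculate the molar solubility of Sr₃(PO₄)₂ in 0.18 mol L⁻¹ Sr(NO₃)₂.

Sr₃(PO₄)₂(s) ⇌ 3 Sr²⁺(aq) + 2 PO₄³⁻(aq)
Let s be the solubility of Sr₃(PO₄)₂ here. The common ion gives [Sr²⁺] ≈ 0.18 mol L⁻¹, and [PO₄³⁻] = 2s.
Ksp = [Sr²⁺]^3[PO₄³⁻]^2 = (0.18)^3(2s)^2
(2s)^2 = 3.2×10⁻²⁸ / (0.18)^3 = 5.5×10⁻²⁶
s = 1.2×10⁻¹³ mol L⁻¹

1.2×10⁻¹³ M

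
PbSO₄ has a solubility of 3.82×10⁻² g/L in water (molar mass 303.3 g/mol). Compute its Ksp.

s = (3.82×10⁻² g L⁻¹)/(303.3 g mol⁻¹) = 1.2595×10⁻⁴ M
PbSO₄(s) ⇌ Pb²⁺(aq) + SO₄²⁻(aq)
For each mole of PbSO₄ that dissolves per liter, [Pb²⁺] = s and [SO₄²⁻] = s; let s denote this solubility.
Ksp = [Pb²⁺][SO₄²⁻] = s · s = s^2
Ksp = (1.2595×10⁻⁴)^2 = 1.59×10⁻⁸

Ksp = 1.59×10⁻⁸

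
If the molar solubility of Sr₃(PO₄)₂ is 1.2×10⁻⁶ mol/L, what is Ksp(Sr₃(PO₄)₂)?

Sr₃(PO₄)₂(s) ⇌ 3 Sr²⁺(aq) + 2 PO₄³⁻(aq)
If s mol/L of Sr₃(PO₄)₂ dissolves, [Sr²⁺] = 3s and [PO₄³⁻] = 2s.
Ksp = [Sr²⁺]^3[PO₄³⁻]^2 = (3s)^3 · (2s)^2 = 108s^5
Ksp = 108 × (1.2×10⁻⁶)^5 = 2.7×10⁻²⁸

Ksp = 2.7×10⁻²⁸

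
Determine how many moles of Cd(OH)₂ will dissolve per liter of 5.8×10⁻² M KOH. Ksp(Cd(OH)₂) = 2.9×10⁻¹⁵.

8.6×10⁻¹³ M

Cd(OH)₂(s) ⇌ Cd²⁺(aq) + 2 OH⁻(aq)
The solution already contains OH⁻ at 5.8×10⁻² M. Let s be the molar solubility of Cd(OH)₂.
[OH⁻] ≈ 5.8×10⁻² M (common ion dominates); [Cd²⁺] = s.
Ksp = [Cd²⁺][OH⁻]^2 = s(5.8×10⁻²)^2
s = 2.9×10⁻¹⁵ / (5.8×10⁻²)^2 = 8.6×10⁻¹³
s = 8.6×10⁻¹³ M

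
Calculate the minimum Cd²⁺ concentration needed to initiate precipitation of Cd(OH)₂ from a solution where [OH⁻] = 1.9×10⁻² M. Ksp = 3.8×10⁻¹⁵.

1.1×10⁻¹¹ M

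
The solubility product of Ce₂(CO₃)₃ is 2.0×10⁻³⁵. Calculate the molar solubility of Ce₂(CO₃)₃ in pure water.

Ce₂(CO₃)₃(s) ⇌ 2 Ce³⁺(aq) + 3 CO₃²⁻(aq)
Call the molar solubility s, so that [Ce³⁺] = 2s and [CO₃²⁻] = 3s.
Ksp = [Ce³⁺]^2[CO₃²⁻]^3 = (2s)^2 · (3s)^3 = 108s^5
108s^5 = 2.0×10⁻³⁵  ⇒  s^5 = 1.9×10⁻³⁷
Taking the 5th root, s = 4.5×10⁻⁸ mol L⁻¹.

4.5×10⁻⁸ M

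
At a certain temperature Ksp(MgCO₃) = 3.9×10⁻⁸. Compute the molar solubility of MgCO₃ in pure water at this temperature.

MgCO₃(s) ⇌ Mg²⁺(aq) + CO₃²⁻(aq)
If s mol/L of MgCO₃ dissolves, [Mg²⁺] = s and [CO₃²⁻] = s.
Ksp = [Mg²⁺][CO₃²⁻] = s · s = s^2
s^2 = 3.9×10⁻⁸
s = (3.9×10⁻⁸)^(1/2) = 2.0×10⁻⁴ mol/L

2.0×10⁻⁴ M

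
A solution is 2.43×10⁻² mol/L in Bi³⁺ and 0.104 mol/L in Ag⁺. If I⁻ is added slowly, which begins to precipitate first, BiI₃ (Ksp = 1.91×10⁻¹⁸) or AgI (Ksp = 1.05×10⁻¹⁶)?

A salt starts to precipitate once the ion product Q reaches its Ksp.
For BiI₃: [I⁻] = (Ksp/[Bi³⁺])^(1/3) = 4.28×10⁻⁶ mol/L
For AgI: [I⁻] = (Ksp/[Ag⁺]) = 1.01×10⁻¹⁵ mol/L
The smaller threshold [I⁻] is reached first, so AgI precipitates first.

AgI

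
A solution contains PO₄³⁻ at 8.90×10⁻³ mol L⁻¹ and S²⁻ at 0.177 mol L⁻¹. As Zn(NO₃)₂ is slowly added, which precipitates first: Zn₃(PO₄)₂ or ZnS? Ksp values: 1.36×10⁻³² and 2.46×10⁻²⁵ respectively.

ZnS

Precipitation begins when Q = Ksp.
For Zn₃(PO₄)₂: [Zn²⁺] = (Ksp/[PO₄³⁻]^2)^(1/3) = 5.56×10⁻¹⁰ mol L⁻¹
For ZnS: [Zn²⁺] = (Ksp/[S²⁻]) = 1.39×10⁻²⁴ mol L⁻¹
ZnS requires the lower [Zn²⁺], so it precipitates first.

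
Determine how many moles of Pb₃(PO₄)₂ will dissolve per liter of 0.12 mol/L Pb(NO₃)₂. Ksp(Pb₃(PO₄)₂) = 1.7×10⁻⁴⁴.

1.6×10⁻²¹ M

Pb₃(PO₄)₂(s) ⇌ 3 Pb²⁺(aq) + 2 PO₄³⁻(aq)
The solution already contains Pb²⁺ at 0.12 mol/L. Let s be the molar solubility of Pb₃(PO₄)₂.
[Pb²⁺] ≈ 0.12 mol/L (common ion dominates); [PO₄³⁻] = 2s.
Ksp = [Pb²⁺]^3[PO₄³⁻]^2 = (0.12)^3(2s)^2
(2s)^2 = 1.7×10⁻⁴⁴ / (0.12)^3 = 9.8×10⁻⁴²
s = 1.6×10⁻²¹ mol/L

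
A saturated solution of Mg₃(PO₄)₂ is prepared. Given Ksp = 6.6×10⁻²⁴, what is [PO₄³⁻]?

1.8×10⁻⁵ M

Mg₃(PO₄)₂(s) ⇌ 3 Mg²⁺(aq) + 2 PO₄³⁻(aq)
With molar solubility s: [Mg²⁺] = 3s, [PO₄³⁻] = 2s.
Ksp = [Mg²⁺]^3[PO₄³⁻]^2 = (3s)^3 · (2s)^2 = 108s^5 = 6.6×10⁻²⁴
s = 9.1×10⁻⁶ mol/L
[PO₄³⁻] = 2s = 1.8×10⁻⁵ mol/L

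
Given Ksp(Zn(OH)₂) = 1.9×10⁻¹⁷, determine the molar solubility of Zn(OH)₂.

1.7×10⁻⁶ M

Zn(OH)₂(s) ⇌ Zn²⁺(aq) + 2 OH⁻(aq)
Let s be the molar solubility. Then [Zn²⁺] = s and [OH⁻] = 2s.
Ksp = [Zn²⁺][OH⁻]^2 = s · (2s)^2 = 4s^3
4s^3 = 1.9×10⁻¹⁷  ⇒  s^3 = 4.8×10⁻¹⁸
s = (4.8×10⁻¹⁸)^(1/3) = 1.7×10⁻⁶ M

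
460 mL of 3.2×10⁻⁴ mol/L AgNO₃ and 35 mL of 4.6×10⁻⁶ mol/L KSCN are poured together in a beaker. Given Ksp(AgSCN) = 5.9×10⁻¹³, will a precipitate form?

Yes

The combined volume is 495 mL.
[Ag⁺] = (3.2×10⁻⁴)(460)/495 = 3.0×10⁻⁴ mol/L
[SCN⁻] = (4.6×10⁻⁶)(35)/495 = 3.3×10⁻⁷ mol/L
Q = [Ag⁺][SCN⁻] = 9.7×10⁻¹¹
Because Q > Ksp (9.7×10⁻¹¹ vs 5.9×10⁻¹³), a precipitate of AgSCN forms.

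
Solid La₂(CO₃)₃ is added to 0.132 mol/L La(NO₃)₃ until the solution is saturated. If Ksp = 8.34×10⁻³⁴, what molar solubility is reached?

1.21×10⁻¹¹ M

La₂(CO₃)₃(s) ⇌ 2 La³⁺(aq) + 3 CO₃²⁻(aq)
The solution already contains La³⁺ at 0.132 mol/L. Let s be the molar solubility of La₂(CO₃)₃.
[La³⁺] ≈ 0.132 mol/L (common ion dominates); [CO₃²⁻] = 3s.
Ksp = [La³⁺]^2[CO₃²⁻]^3 = (0.132)^2(3s)^3
(3s)^3 = 8.34×10⁻³⁴ / (0.132)^2 = 4.79×10⁻³²
s = 1.21×10⁻¹¹ mol/L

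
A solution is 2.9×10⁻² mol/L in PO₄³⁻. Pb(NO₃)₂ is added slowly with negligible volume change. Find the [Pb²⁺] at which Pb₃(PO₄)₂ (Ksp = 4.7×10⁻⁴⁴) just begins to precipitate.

3.8×10⁻¹⁴ M

The threshold for precipitation is Q = Ksp.
Pb₃(PO₄)₂(s) ⇌ 3 Pb²⁺(aq) + 2 PO₄³⁻(aq)
Ksp = [Pb²⁺]^3[PO₄³⁻]^2 = [Pb²⁺]^3(2.9×10⁻²)^2
[Pb²⁺]^3 = 4.7×10⁻⁴⁴ / (2.9×10⁻²)^2 = 5.6×10⁻⁴¹
[Pb²⁺] = 3.8×10⁻¹⁴ mol/L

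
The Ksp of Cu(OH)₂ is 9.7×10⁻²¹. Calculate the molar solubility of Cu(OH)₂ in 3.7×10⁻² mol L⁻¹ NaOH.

7.1×10⁻¹⁸ M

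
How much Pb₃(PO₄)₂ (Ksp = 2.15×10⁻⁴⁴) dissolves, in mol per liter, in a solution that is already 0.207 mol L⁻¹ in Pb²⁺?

Pb₃(PO₄)₂(s) ⇌ 3 Pb²⁺(aq) + 2 PO₄³⁻(aq)
Pb²⁺ is already present at 0.207 mol L⁻¹. If s mol/L of Pb₃(PO₄)₂ dissolves, [PO₄³⁻] = 2s while [Pb²⁺] ≈ 0.207 mol L⁻¹.
Ksp = [Pb²⁺]^3[PO₄³⁻]^2 = (0.207)^3(2s)^2
(2s)^2 = 2.15×10⁻⁴⁴ / (0.207)^3 = 2.42×10⁻⁴²
s = 7.78×10⁻²² mol L⁻¹

7.78×10⁻²² M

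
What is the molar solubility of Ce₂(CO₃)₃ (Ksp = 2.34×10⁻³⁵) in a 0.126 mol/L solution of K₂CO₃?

5.41×10⁻¹⁷ M

Ce₂(CO₃)₃(s) ⇌ 2 Ce³⁺(aq) + 3 CO₃²⁻(aq)
Let s be the solubility of Ce₂(CO₃)₃ here. The common ion gives [CO₃²⁻] ≈ 0.126 mol/L, and [Ce³⁺] = 2s.
Ksp = [Ce³⁺]^2[CO₃²⁻]^3 = (2s)^2(0.126)^3
(2s)^2 = 2.34×10⁻³⁵ / (0.126)^3 = 1.17×10⁻³²
s = 5.41×10⁻¹⁷ mol/L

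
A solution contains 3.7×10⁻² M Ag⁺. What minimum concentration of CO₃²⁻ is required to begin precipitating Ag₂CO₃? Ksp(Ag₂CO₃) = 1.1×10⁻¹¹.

Precipitation begins when Q = Ksp.
Ag₂CO₃(s) ⇌ 2 Ag⁺(aq) + CO₃²⁻(aq)
Ksp = [Ag⁺]^2[CO₃²⁻] = [CO₃²⁻](3.7×10⁻²)^2
[CO₃²⁻] = 1.1×10⁻¹¹ / (3.7×10⁻²)^2 = 8.0×10⁻⁹
[CO₃²⁻] = 8.0×10⁻⁹ M

8.0×10⁻⁹ M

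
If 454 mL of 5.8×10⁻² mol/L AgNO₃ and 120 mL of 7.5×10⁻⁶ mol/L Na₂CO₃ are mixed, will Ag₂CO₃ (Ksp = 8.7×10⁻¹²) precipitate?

The combined volume is 574 mL.
[Ag⁺] = (5.8×10⁻²)(454)/574 = 4.6×10⁻² mol/L
[CO₃²⁻] = (7.5×10⁻⁶)(120)/574 = 1.6×10⁻⁶ mol/L
Q = [Ag⁺]^2[CO₃²⁻] = 3.3×10⁻⁹
Because Q > Ksp (3.3×10⁻⁹ vs 8.7×10⁻¹²), a precipitate of Ag₂CO₃ forms.

Yes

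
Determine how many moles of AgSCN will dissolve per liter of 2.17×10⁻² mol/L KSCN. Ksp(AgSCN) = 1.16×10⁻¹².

5.35×10⁻¹¹ M

AgSCN(s) ⇌ Ag⁺(aq) + SCN⁻(aq)
The solution already contains SCN⁻ at 2.17×10⁻² mol/L. Let s be the molar solubility of AgSCN.
[SCN⁻] ≈ 2.17×10⁻² mol/L (common ion dominates); [Ag⁺] = s.
Ksp = [Ag⁺][SCN⁻] = s(2.17×10⁻²)
s = 1.16×10⁻¹² / (2.17×10⁻²) = 5.35×10⁻¹¹
s = 5.35×10⁻¹¹ mol/L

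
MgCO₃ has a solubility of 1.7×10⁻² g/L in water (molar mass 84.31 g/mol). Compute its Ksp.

Convert to molarity: s = 1.7×10⁻² / 84.31 = 2.016×10⁻⁴ mol/L
MgCO₃(s) ⇌ Mg²⁺(aq) + CO₃²⁻(aq)
Let s be the molar solubility. Then [Mg²⁺] = s and [CO₃²⁻] = s.
Ksp = [Mg²⁺][CO₃²⁻] = s · s = s^2
Ksp = (2.016×10⁻⁴)^2 = 4.1×10⁻⁸

Ksp = 4.1×10⁻⁸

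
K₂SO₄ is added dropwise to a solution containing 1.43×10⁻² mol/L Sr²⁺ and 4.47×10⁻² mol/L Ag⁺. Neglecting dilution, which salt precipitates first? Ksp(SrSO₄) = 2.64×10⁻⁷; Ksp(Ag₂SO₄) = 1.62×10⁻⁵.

Each salt precipitates once Q = Ksp for that salt.
For SrSO₄: [SO₄²⁻] = (Ksp/[Sr²⁺]) = 1.85×10⁻⁵ mol/L
For Ag₂SO₄: [SO₄²⁻] = (Ksp/[Ag⁺]^2) = 8.11×10⁻³ mol/L
The smaller threshold [SO₄²⁻] is reached first, so SrSO₄ precipitates first.

SrSO₄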